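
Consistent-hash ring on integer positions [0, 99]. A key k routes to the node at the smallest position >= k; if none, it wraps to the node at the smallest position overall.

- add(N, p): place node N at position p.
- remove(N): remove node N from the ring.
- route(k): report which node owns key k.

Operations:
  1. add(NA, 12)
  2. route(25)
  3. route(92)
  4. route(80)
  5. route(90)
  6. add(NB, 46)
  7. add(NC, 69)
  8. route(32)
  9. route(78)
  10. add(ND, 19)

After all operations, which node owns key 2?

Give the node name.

Op 1: add NA@12 -> ring=[12:NA]
Op 2: route key 25: none >= 25, wrap to smallest pos 12 -> NA
Op 3: route key 92: none >= 92, wrap to smallest pos 12 -> NA
Op 4: route key 80: none >= 80, wrap to smallest pos 12 -> NA
Op 5: route key 90: none >= 90, wrap to smallest pos 12 -> NA
Op 6: add NB@46 -> ring=[12:NA,46:NB]
Op 7: add NC@69 -> ring=[12:NA,46:NB,69:NC]
Op 8: route key 32: smallest pos >= 32 is 46 -> NB
Op 9: route key 78: none >= 78, wrap to smallest pos 12 -> NA
Op 10: add ND@19 -> ring=[12:NA,19:ND,46:NB,69:NC]
Final route key 2: smallest pos >= 2 is 12 -> NA

Answer: NA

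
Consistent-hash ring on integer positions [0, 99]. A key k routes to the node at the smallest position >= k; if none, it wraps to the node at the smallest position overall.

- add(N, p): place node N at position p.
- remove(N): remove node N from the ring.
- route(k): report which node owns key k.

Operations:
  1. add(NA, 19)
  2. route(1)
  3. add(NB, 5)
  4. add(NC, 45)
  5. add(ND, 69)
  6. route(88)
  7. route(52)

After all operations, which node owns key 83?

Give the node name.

Op 1: add NA@19 -> ring=[19:NA]
Op 2: route key 1: smallest pos >= 1 is 19 -> NA
Op 3: add NB@5 -> ring=[5:NB,19:NA]
Op 4: add NC@45 -> ring=[5:NB,19:NA,45:NC]
Op 5: add ND@69 -> ring=[5:NB,19:NA,45:NC,69:ND]
Op 6: route key 88: none >= 88, wrap to smallest pos 5 -> NB
Op 7: route key 52: smallest pos >= 52 is 69 -> ND
Final route key 83: none >= 83, wrap to smallest pos 5 -> NB

Answer: NB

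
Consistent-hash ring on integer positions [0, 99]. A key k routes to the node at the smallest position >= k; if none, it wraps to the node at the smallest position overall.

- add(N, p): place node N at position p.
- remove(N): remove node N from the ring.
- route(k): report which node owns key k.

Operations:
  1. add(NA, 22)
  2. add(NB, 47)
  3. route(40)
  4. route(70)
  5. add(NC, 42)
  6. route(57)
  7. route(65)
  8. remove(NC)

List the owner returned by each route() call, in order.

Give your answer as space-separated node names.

Answer: NB NA NA NA

Derivation:
Op 1: add NA@22 -> ring=[22:NA]
Op 2: add NB@47 -> ring=[22:NA,47:NB]
Op 3: route key 40: smallest pos >= 40 is 47 -> NB
Op 4: route key 70: none >= 70, wrap to smallest pos 22 -> NA
Op 5: add NC@42 -> ring=[22:NA,42:NC,47:NB]
Op 6: route key 57: none >= 57, wrap to smallest pos 22 -> NA
Op 7: route key 65: none >= 65, wrap to smallest pos 22 -> NA
Op 8: remove NC -> ring=[22:NA,47:NB]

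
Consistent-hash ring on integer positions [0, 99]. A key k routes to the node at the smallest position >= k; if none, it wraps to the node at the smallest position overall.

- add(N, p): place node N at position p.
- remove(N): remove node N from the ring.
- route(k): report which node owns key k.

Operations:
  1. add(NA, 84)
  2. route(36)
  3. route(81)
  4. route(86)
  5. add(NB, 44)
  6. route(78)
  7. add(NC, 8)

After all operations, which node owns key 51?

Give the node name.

Answer: NA

Derivation:
Op 1: add NA@84 -> ring=[84:NA]
Op 2: route key 36: smallest pos >= 36 is 84 -> NA
Op 3: route key 81: smallest pos >= 81 is 84 -> NA
Op 4: route key 86: none >= 86, wrap to smallest pos 84 -> NA
Op 5: add NB@44 -> ring=[44:NB,84:NA]
Op 6: route key 78: smallest pos >= 78 is 84 -> NA
Op 7: add NC@8 -> ring=[8:NC,44:NB,84:NA]
Final route key 51: smallest pos >= 51 is 84 -> NA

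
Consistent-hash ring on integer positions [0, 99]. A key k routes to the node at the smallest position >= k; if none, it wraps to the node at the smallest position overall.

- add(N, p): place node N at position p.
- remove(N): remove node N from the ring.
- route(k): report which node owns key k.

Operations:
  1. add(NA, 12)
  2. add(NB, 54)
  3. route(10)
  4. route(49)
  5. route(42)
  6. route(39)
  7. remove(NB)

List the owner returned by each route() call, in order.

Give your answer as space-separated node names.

Op 1: add NA@12 -> ring=[12:NA]
Op 2: add NB@54 -> ring=[12:NA,54:NB]
Op 3: route key 10: smallest pos >= 10 is 12 -> NA
Op 4: route key 49: smallest pos >= 49 is 54 -> NB
Op 5: route key 42: smallest pos >= 42 is 54 -> NB
Op 6: route key 39: smallest pos >= 39 is 54 -> NB
Op 7: remove NB -> ring=[12:NA]

Answer: NA NB NB NB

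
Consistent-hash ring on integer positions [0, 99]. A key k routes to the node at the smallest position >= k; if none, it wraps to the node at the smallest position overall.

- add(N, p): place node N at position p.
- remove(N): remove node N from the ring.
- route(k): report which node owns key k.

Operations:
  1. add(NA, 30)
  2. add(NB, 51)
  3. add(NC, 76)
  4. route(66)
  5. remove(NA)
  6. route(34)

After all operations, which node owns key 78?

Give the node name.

Op 1: add NA@30 -> ring=[30:NA]
Op 2: add NB@51 -> ring=[30:NA,51:NB]
Op 3: add NC@76 -> ring=[30:NA,51:NB,76:NC]
Op 4: route key 66: smallest pos >= 66 is 76 -> NC
Op 5: remove NA -> ring=[51:NB,76:NC]
Op 6: route key 34: smallest pos >= 34 is 51 -> NB
Final route key 78: none >= 78, wrap to smallest pos 51 -> NB

Answer: NB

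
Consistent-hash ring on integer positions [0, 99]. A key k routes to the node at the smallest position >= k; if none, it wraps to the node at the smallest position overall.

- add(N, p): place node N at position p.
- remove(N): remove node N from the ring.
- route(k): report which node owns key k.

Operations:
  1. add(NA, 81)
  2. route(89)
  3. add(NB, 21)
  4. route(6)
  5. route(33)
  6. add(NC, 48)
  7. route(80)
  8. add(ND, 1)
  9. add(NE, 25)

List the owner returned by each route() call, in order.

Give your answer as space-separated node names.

Op 1: add NA@81 -> ring=[81:NA]
Op 2: route key 89: none >= 89, wrap to smallest pos 81 -> NA
Op 3: add NB@21 -> ring=[21:NB,81:NA]
Op 4: route key 6: smallest pos >= 6 is 21 -> NB
Op 5: route key 33: smallest pos >= 33 is 81 -> NA
Op 6: add NC@48 -> ring=[21:NB,48:NC,81:NA]
Op 7: route key 80: smallest pos >= 80 is 81 -> NA
Op 8: add ND@1 -> ring=[1:ND,21:NB,48:NC,81:NA]
Op 9: add NE@25 -> ring=[1:ND,21:NB,25:NE,48:NC,81:NA]

Answer: NA NB NA NA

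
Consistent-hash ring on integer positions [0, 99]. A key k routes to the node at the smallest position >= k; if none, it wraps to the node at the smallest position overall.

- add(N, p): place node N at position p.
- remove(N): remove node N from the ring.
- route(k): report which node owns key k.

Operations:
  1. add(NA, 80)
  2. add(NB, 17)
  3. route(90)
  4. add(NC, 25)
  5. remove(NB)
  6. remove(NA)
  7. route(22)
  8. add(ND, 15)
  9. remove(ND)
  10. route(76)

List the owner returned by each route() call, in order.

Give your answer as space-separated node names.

Answer: NB NC NC

Derivation:
Op 1: add NA@80 -> ring=[80:NA]
Op 2: add NB@17 -> ring=[17:NB,80:NA]
Op 3: route key 90: none >= 90, wrap to smallest pos 17 -> NB
Op 4: add NC@25 -> ring=[17:NB,25:NC,80:NA]
Op 5: remove NB -> ring=[25:NC,80:NA]
Op 6: remove NA -> ring=[25:NC]
Op 7: route key 22: smallest pos >= 22 is 25 -> NC
Op 8: add ND@15 -> ring=[15:ND,25:NC]
Op 9: remove ND -> ring=[25:NC]
Op 10: route key 76: none >= 76, wrap to smallest pos 25 -> NC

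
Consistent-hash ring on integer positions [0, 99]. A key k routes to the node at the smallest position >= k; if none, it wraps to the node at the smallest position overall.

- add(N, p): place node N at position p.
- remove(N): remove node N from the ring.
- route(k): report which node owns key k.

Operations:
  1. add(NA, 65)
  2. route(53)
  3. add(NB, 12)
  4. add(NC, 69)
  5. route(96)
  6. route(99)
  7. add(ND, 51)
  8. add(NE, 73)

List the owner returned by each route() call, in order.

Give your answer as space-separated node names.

Op 1: add NA@65 -> ring=[65:NA]
Op 2: route key 53: smallest pos >= 53 is 65 -> NA
Op 3: add NB@12 -> ring=[12:NB,65:NA]
Op 4: add NC@69 -> ring=[12:NB,65:NA,69:NC]
Op 5: route key 96: none >= 96, wrap to smallest pos 12 -> NB
Op 6: route key 99: none >= 99, wrap to smallest pos 12 -> NB
Op 7: add ND@51 -> ring=[12:NB,51:ND,65:NA,69:NC]
Op 8: add NE@73 -> ring=[12:NB,51:ND,65:NA,69:NC,73:NE]

Answer: NA NB NB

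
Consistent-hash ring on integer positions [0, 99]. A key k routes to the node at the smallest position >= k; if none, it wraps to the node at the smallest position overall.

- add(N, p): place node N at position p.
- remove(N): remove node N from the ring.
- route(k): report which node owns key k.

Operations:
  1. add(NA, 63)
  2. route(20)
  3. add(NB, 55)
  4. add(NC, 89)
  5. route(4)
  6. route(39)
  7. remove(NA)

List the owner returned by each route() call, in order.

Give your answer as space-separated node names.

Op 1: add NA@63 -> ring=[63:NA]
Op 2: route key 20: smallest pos >= 20 is 63 -> NA
Op 3: add NB@55 -> ring=[55:NB,63:NA]
Op 4: add NC@89 -> ring=[55:NB,63:NA,89:NC]
Op 5: route key 4: smallest pos >= 4 is 55 -> NB
Op 6: route key 39: smallest pos >= 39 is 55 -> NB
Op 7: remove NA -> ring=[55:NB,89:NC]

Answer: NA NB NB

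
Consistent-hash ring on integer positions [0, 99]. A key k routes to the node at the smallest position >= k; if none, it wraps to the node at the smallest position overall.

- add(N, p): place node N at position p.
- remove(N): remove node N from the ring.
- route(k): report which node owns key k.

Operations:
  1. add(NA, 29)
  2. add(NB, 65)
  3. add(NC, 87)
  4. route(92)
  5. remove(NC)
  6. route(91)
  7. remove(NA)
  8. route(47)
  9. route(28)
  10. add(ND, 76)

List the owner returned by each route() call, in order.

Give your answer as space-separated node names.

Op 1: add NA@29 -> ring=[29:NA]
Op 2: add NB@65 -> ring=[29:NA,65:NB]
Op 3: add NC@87 -> ring=[29:NA,65:NB,87:NC]
Op 4: route key 92: none >= 92, wrap to smallest pos 29 -> NA
Op 5: remove NC -> ring=[29:NA,65:NB]
Op 6: route key 91: none >= 91, wrap to smallest pos 29 -> NA
Op 7: remove NA -> ring=[65:NB]
Op 8: route key 47: smallest pos >= 47 is 65 -> NB
Op 9: route key 28: smallest pos >= 28 is 65 -> NB
Op 10: add ND@76 -> ring=[65:NB,76:ND]

Answer: NA NA NB NB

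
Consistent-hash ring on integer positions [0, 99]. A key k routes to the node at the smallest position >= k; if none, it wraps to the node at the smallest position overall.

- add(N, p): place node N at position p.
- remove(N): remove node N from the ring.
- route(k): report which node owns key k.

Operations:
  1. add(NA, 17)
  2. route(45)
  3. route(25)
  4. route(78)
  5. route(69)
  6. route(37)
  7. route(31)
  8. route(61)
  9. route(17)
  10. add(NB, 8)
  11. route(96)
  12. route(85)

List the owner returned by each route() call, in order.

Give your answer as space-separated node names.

Answer: NA NA NA NA NA NA NA NA NB NB

Derivation:
Op 1: add NA@17 -> ring=[17:NA]
Op 2: route key 45: none >= 45, wrap to smallest pos 17 -> NA
Op 3: route key 25: none >= 25, wrap to smallest pos 17 -> NA
Op 4: route key 78: none >= 78, wrap to smallest pos 17 -> NA
Op 5: route key 69: none >= 69, wrap to smallest pos 17 -> NA
Op 6: route key 37: none >= 37, wrap to smallest pos 17 -> NA
Op 7: route key 31: none >= 31, wrap to smallest pos 17 -> NA
Op 8: route key 61: none >= 61, wrap to smallest pos 17 -> NA
Op 9: route key 17: smallest pos >= 17 is 17 -> NA
Op 10: add NB@8 -> ring=[8:NB,17:NA]
Op 11: route key 96: none >= 96, wrap to smallest pos 8 -> NB
Op 12: route key 85: none >= 85, wrap to smallest pos 8 -> NB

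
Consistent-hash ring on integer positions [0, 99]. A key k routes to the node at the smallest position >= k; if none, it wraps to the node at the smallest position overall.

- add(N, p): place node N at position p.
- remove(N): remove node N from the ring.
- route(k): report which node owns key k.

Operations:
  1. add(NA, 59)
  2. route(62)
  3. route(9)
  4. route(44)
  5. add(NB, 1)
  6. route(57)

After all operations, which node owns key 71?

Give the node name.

Answer: NB

Derivation:
Op 1: add NA@59 -> ring=[59:NA]
Op 2: route key 62: none >= 62, wrap to smallest pos 59 -> NA
Op 3: route key 9: smallest pos >= 9 is 59 -> NA
Op 4: route key 44: smallest pos >= 44 is 59 -> NA
Op 5: add NB@1 -> ring=[1:NB,59:NA]
Op 6: route key 57: smallest pos >= 57 is 59 -> NA
Final route key 71: none >= 71, wrap to smallest pos 1 -> NB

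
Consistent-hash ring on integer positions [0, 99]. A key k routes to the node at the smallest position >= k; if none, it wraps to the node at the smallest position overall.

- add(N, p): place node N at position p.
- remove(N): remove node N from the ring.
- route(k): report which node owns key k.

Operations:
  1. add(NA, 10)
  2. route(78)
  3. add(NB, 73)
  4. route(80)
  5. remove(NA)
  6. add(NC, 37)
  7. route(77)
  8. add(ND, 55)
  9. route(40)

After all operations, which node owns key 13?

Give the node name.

Answer: NC

Derivation:
Op 1: add NA@10 -> ring=[10:NA]
Op 2: route key 78: none >= 78, wrap to smallest pos 10 -> NA
Op 3: add NB@73 -> ring=[10:NA,73:NB]
Op 4: route key 80: none >= 80, wrap to smallest pos 10 -> NA
Op 5: remove NA -> ring=[73:NB]
Op 6: add NC@37 -> ring=[37:NC,73:NB]
Op 7: route key 77: none >= 77, wrap to smallest pos 37 -> NC
Op 8: add ND@55 -> ring=[37:NC,55:ND,73:NB]
Op 9: route key 40: smallest pos >= 40 is 55 -> ND
Final route key 13: smallest pos >= 13 is 37 -> NC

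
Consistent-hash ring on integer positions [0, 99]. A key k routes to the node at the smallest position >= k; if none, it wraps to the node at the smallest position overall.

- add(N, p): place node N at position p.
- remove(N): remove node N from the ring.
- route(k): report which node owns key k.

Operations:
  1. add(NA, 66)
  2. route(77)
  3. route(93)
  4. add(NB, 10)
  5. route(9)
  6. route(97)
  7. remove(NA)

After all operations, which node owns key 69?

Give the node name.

Answer: NB

Derivation:
Op 1: add NA@66 -> ring=[66:NA]
Op 2: route key 77: none >= 77, wrap to smallest pos 66 -> NA
Op 3: route key 93: none >= 93, wrap to smallest pos 66 -> NA
Op 4: add NB@10 -> ring=[10:NB,66:NA]
Op 5: route key 9: smallest pos >= 9 is 10 -> NB
Op 6: route key 97: none >= 97, wrap to smallest pos 10 -> NB
Op 7: remove NA -> ring=[10:NB]
Final route key 69: none >= 69, wrap to smallest pos 10 -> NB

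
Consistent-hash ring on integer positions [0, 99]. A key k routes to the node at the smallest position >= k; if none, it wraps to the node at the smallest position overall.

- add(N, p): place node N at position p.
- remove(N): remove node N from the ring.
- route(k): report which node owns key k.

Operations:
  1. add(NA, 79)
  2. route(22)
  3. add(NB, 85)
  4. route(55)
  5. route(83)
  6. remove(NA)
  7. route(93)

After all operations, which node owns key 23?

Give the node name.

Op 1: add NA@79 -> ring=[79:NA]
Op 2: route key 22: smallest pos >= 22 is 79 -> NA
Op 3: add NB@85 -> ring=[79:NA,85:NB]
Op 4: route key 55: smallest pos >= 55 is 79 -> NA
Op 5: route key 83: smallest pos >= 83 is 85 -> NB
Op 6: remove NA -> ring=[85:NB]
Op 7: route key 93: none >= 93, wrap to smallest pos 85 -> NB
Final route key 23: smallest pos >= 23 is 85 -> NB

Answer: NB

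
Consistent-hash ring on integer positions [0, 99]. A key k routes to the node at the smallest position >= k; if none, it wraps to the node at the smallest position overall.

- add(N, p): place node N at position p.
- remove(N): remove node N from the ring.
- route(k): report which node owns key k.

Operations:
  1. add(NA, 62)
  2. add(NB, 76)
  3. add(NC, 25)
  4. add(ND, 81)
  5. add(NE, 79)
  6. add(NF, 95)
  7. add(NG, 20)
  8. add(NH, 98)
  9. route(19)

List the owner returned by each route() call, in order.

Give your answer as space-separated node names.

Op 1: add NA@62 -> ring=[62:NA]
Op 2: add NB@76 -> ring=[62:NA,76:NB]
Op 3: add NC@25 -> ring=[25:NC,62:NA,76:NB]
Op 4: add ND@81 -> ring=[25:NC,62:NA,76:NB,81:ND]
Op 5: add NE@79 -> ring=[25:NC,62:NA,76:NB,79:NE,81:ND]
Op 6: add NF@95 -> ring=[25:NC,62:NA,76:NB,79:NE,81:ND,95:NF]
Op 7: add NG@20 -> ring=[20:NG,25:NC,62:NA,76:NB,79:NE,81:ND,95:NF]
Op 8: add NH@98 -> ring=[20:NG,25:NC,62:NA,76:NB,79:NE,81:ND,95:NF,98:NH]
Op 9: route key 19: smallest pos >= 19 is 20 -> NG

Answer: NG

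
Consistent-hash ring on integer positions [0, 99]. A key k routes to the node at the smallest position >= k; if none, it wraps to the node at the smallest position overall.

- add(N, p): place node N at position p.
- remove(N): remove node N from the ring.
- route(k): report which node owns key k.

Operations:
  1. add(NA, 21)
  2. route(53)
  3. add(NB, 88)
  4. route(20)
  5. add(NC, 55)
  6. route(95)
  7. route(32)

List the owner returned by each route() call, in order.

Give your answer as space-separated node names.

Answer: NA NA NA NC

Derivation:
Op 1: add NA@21 -> ring=[21:NA]
Op 2: route key 53: none >= 53, wrap to smallest pos 21 -> NA
Op 3: add NB@88 -> ring=[21:NA,88:NB]
Op 4: route key 20: smallest pos >= 20 is 21 -> NA
Op 5: add NC@55 -> ring=[21:NA,55:NC,88:NB]
Op 6: route key 95: none >= 95, wrap to smallest pos 21 -> NA
Op 7: route key 32: smallest pos >= 32 is 55 -> NC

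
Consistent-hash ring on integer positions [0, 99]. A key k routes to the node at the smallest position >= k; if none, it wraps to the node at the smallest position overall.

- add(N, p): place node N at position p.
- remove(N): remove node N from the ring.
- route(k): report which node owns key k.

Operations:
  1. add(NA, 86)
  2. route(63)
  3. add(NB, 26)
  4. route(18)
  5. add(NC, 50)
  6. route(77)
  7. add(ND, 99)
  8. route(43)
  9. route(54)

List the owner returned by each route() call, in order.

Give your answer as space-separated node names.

Op 1: add NA@86 -> ring=[86:NA]
Op 2: route key 63: smallest pos >= 63 is 86 -> NA
Op 3: add NB@26 -> ring=[26:NB,86:NA]
Op 4: route key 18: smallest pos >= 18 is 26 -> NB
Op 5: add NC@50 -> ring=[26:NB,50:NC,86:NA]
Op 6: route key 77: smallest pos >= 77 is 86 -> NA
Op 7: add ND@99 -> ring=[26:NB,50:NC,86:NA,99:ND]
Op 8: route key 43: smallest pos >= 43 is 50 -> NC
Op 9: route key 54: smallest pos >= 54 is 86 -> NA

Answer: NA NB NA NC NA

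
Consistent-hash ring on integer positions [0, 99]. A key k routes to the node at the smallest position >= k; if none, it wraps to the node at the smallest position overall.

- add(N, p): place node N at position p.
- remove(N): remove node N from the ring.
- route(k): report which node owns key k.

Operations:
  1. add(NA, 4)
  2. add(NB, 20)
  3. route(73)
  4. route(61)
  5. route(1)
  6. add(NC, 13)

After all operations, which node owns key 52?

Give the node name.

Op 1: add NA@4 -> ring=[4:NA]
Op 2: add NB@20 -> ring=[4:NA,20:NB]
Op 3: route key 73: none >= 73, wrap to smallest pos 4 -> NA
Op 4: route key 61: none >= 61, wrap to smallest pos 4 -> NA
Op 5: route key 1: smallest pos >= 1 is 4 -> NA
Op 6: add NC@13 -> ring=[4:NA,13:NC,20:NB]
Final route key 52: none >= 52, wrap to smallest pos 4 -> NA

Answer: NA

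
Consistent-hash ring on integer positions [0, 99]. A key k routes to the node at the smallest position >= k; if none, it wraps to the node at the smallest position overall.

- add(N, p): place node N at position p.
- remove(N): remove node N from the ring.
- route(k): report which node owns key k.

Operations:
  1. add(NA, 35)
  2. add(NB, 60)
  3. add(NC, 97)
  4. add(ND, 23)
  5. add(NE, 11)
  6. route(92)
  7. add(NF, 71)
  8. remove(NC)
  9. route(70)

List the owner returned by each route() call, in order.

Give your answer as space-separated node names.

Op 1: add NA@35 -> ring=[35:NA]
Op 2: add NB@60 -> ring=[35:NA,60:NB]
Op 3: add NC@97 -> ring=[35:NA,60:NB,97:NC]
Op 4: add ND@23 -> ring=[23:ND,35:NA,60:NB,97:NC]
Op 5: add NE@11 -> ring=[11:NE,23:ND,35:NA,60:NB,97:NC]
Op 6: route key 92: smallest pos >= 92 is 97 -> NC
Op 7: add NF@71 -> ring=[11:NE,23:ND,35:NA,60:NB,71:NF,97:NC]
Op 8: remove NC -> ring=[11:NE,23:ND,35:NA,60:NB,71:NF]
Op 9: route key 70: smallest pos >= 70 is 71 -> NF

Answer: NC NF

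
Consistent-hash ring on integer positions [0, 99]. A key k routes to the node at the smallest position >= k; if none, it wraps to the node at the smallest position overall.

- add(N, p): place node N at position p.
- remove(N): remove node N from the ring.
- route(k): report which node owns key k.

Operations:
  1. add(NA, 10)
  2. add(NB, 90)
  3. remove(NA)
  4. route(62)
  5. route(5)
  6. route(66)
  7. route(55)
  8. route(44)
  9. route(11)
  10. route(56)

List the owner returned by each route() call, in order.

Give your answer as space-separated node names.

Op 1: add NA@10 -> ring=[10:NA]
Op 2: add NB@90 -> ring=[10:NA,90:NB]
Op 3: remove NA -> ring=[90:NB]
Op 4: route key 62: smallest pos >= 62 is 90 -> NB
Op 5: route key 5: smallest pos >= 5 is 90 -> NB
Op 6: route key 66: smallest pos >= 66 is 90 -> NB
Op 7: route key 55: smallest pos >= 55 is 90 -> NB
Op 8: route key 44: smallest pos >= 44 is 90 -> NB
Op 9: route key 11: smallest pos >= 11 is 90 -> NB
Op 10: route key 56: smallest pos >= 56 is 90 -> NB

Answer: NB NB NB NB NB NB NB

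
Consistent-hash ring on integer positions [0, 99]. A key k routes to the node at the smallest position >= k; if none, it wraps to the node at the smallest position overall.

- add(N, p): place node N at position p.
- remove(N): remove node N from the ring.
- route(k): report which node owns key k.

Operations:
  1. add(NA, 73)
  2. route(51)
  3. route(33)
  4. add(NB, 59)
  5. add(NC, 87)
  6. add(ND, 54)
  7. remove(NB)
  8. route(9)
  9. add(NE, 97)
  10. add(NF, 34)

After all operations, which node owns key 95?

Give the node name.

Answer: NE

Derivation:
Op 1: add NA@73 -> ring=[73:NA]
Op 2: route key 51: smallest pos >= 51 is 73 -> NA
Op 3: route key 33: smallest pos >= 33 is 73 -> NA
Op 4: add NB@59 -> ring=[59:NB,73:NA]
Op 5: add NC@87 -> ring=[59:NB,73:NA,87:NC]
Op 6: add ND@54 -> ring=[54:ND,59:NB,73:NA,87:NC]
Op 7: remove NB -> ring=[54:ND,73:NA,87:NC]
Op 8: route key 9: smallest pos >= 9 is 54 -> ND
Op 9: add NE@97 -> ring=[54:ND,73:NA,87:NC,97:NE]
Op 10: add NF@34 -> ring=[34:NF,54:ND,73:NA,87:NC,97:NE]
Final route key 95: smallest pos >= 95 is 97 -> NE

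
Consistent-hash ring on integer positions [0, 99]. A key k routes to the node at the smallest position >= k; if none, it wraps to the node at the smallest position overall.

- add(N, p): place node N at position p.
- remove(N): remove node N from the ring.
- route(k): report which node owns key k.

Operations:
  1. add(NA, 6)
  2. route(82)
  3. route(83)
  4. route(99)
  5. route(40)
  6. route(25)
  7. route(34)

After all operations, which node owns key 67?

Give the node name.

Op 1: add NA@6 -> ring=[6:NA]
Op 2: route key 82: none >= 82, wrap to smallest pos 6 -> NA
Op 3: route key 83: none >= 83, wrap to smallest pos 6 -> NA
Op 4: route key 99: none >= 99, wrap to smallest pos 6 -> NA
Op 5: route key 40: none >= 40, wrap to smallest pos 6 -> NA
Op 6: route key 25: none >= 25, wrap to smallest pos 6 -> NA
Op 7: route key 34: none >= 34, wrap to smallest pos 6 -> NA
Final route key 67: none >= 67, wrap to smallest pos 6 -> NA

Answer: NA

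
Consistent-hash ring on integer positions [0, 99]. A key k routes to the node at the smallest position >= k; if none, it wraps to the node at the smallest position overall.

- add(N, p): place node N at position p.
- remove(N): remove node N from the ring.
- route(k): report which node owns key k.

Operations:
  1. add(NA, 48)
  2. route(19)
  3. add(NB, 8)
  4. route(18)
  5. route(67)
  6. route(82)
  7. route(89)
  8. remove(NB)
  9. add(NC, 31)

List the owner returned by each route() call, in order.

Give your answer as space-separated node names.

Op 1: add NA@48 -> ring=[48:NA]
Op 2: route key 19: smallest pos >= 19 is 48 -> NA
Op 3: add NB@8 -> ring=[8:NB,48:NA]
Op 4: route key 18: smallest pos >= 18 is 48 -> NA
Op 5: route key 67: none >= 67, wrap to smallest pos 8 -> NB
Op 6: route key 82: none >= 82, wrap to smallest pos 8 -> NB
Op 7: route key 89: none >= 89, wrap to smallest pos 8 -> NB
Op 8: remove NB -> ring=[48:NA]
Op 9: add NC@31 -> ring=[31:NC,48:NA]

Answer: NA NA NB NB NB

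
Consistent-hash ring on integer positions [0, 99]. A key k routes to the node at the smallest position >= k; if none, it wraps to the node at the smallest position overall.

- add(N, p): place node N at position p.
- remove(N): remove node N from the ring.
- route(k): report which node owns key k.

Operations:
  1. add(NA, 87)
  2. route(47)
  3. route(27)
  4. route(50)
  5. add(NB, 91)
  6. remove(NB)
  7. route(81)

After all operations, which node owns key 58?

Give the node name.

Op 1: add NA@87 -> ring=[87:NA]
Op 2: route key 47: smallest pos >= 47 is 87 -> NA
Op 3: route key 27: smallest pos >= 27 is 87 -> NA
Op 4: route key 50: smallest pos >= 50 is 87 -> NA
Op 5: add NB@91 -> ring=[87:NA,91:NB]
Op 6: remove NB -> ring=[87:NA]
Op 7: route key 81: smallest pos >= 81 is 87 -> NA
Final route key 58: smallest pos >= 58 is 87 -> NA

Answer: NA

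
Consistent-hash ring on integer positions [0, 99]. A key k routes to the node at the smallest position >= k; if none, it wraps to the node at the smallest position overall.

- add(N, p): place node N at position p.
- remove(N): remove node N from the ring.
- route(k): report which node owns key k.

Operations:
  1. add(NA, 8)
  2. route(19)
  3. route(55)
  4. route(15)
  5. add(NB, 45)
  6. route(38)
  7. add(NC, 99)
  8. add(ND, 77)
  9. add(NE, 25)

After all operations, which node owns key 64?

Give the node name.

Answer: ND

Derivation:
Op 1: add NA@8 -> ring=[8:NA]
Op 2: route key 19: none >= 19, wrap to smallest pos 8 -> NA
Op 3: route key 55: none >= 55, wrap to smallest pos 8 -> NA
Op 4: route key 15: none >= 15, wrap to smallest pos 8 -> NA
Op 5: add NB@45 -> ring=[8:NA,45:NB]
Op 6: route key 38: smallest pos >= 38 is 45 -> NB
Op 7: add NC@99 -> ring=[8:NA,45:NB,99:NC]
Op 8: add ND@77 -> ring=[8:NA,45:NB,77:ND,99:NC]
Op 9: add NE@25 -> ring=[8:NA,25:NE,45:NB,77:ND,99:NC]
Final route key 64: smallest pos >= 64 is 77 -> ND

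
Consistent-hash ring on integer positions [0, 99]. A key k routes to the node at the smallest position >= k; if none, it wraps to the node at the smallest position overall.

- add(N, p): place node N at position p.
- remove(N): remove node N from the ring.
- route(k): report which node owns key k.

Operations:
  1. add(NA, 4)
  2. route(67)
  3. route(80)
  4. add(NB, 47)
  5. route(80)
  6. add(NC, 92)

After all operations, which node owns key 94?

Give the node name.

Answer: NA

Derivation:
Op 1: add NA@4 -> ring=[4:NA]
Op 2: route key 67: none >= 67, wrap to smallest pos 4 -> NA
Op 3: route key 80: none >= 80, wrap to smallest pos 4 -> NA
Op 4: add NB@47 -> ring=[4:NA,47:NB]
Op 5: route key 80: none >= 80, wrap to smallest pos 4 -> NA
Op 6: add NC@92 -> ring=[4:NA,47:NB,92:NC]
Final route key 94: none >= 94, wrap to smallest pos 4 -> NA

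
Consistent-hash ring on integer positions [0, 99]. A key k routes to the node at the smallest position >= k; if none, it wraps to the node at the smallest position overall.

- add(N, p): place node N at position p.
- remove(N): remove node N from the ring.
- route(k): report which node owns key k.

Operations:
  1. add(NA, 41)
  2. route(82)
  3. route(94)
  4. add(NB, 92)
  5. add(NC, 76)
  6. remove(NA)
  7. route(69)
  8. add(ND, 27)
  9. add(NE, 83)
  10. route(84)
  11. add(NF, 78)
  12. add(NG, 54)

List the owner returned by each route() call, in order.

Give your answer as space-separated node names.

Op 1: add NA@41 -> ring=[41:NA]
Op 2: route key 82: none >= 82, wrap to smallest pos 41 -> NA
Op 3: route key 94: none >= 94, wrap to smallest pos 41 -> NA
Op 4: add NB@92 -> ring=[41:NA,92:NB]
Op 5: add NC@76 -> ring=[41:NA,76:NC,92:NB]
Op 6: remove NA -> ring=[76:NC,92:NB]
Op 7: route key 69: smallest pos >= 69 is 76 -> NC
Op 8: add ND@27 -> ring=[27:ND,76:NC,92:NB]
Op 9: add NE@83 -> ring=[27:ND,76:NC,83:NE,92:NB]
Op 10: route key 84: smallest pos >= 84 is 92 -> NB
Op 11: add NF@78 -> ring=[27:ND,76:NC,78:NF,83:NE,92:NB]
Op 12: add NG@54 -> ring=[27:ND,54:NG,76:NC,78:NF,83:NE,92:NB]

Answer: NA NA NC NB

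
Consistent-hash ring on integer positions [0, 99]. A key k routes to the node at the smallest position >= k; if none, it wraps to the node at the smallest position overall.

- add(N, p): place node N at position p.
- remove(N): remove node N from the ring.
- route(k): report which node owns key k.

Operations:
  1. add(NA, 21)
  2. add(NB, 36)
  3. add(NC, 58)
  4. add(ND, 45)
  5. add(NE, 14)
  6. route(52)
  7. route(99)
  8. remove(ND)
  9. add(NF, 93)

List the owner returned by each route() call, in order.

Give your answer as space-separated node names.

Op 1: add NA@21 -> ring=[21:NA]
Op 2: add NB@36 -> ring=[21:NA,36:NB]
Op 3: add NC@58 -> ring=[21:NA,36:NB,58:NC]
Op 4: add ND@45 -> ring=[21:NA,36:NB,45:ND,58:NC]
Op 5: add NE@14 -> ring=[14:NE,21:NA,36:NB,45:ND,58:NC]
Op 6: route key 52: smallest pos >= 52 is 58 -> NC
Op 7: route key 99: none >= 99, wrap to smallest pos 14 -> NE
Op 8: remove ND -> ring=[14:NE,21:NA,36:NB,58:NC]
Op 9: add NF@93 -> ring=[14:NE,21:NA,36:NB,58:NC,93:NF]

Answer: NC NE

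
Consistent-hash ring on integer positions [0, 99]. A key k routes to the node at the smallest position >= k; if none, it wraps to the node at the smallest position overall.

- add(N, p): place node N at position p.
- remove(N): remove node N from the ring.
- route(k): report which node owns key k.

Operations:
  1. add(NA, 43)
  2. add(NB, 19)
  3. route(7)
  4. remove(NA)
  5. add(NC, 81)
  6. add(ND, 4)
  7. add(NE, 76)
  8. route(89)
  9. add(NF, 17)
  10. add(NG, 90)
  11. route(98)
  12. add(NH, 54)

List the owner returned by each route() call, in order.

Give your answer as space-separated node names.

Answer: NB ND ND

Derivation:
Op 1: add NA@43 -> ring=[43:NA]
Op 2: add NB@19 -> ring=[19:NB,43:NA]
Op 3: route key 7: smallest pos >= 7 is 19 -> NB
Op 4: remove NA -> ring=[19:NB]
Op 5: add NC@81 -> ring=[19:NB,81:NC]
Op 6: add ND@4 -> ring=[4:ND,19:NB,81:NC]
Op 7: add NE@76 -> ring=[4:ND,19:NB,76:NE,81:NC]
Op 8: route key 89: none >= 89, wrap to smallest pos 4 -> ND
Op 9: add NF@17 -> ring=[4:ND,17:NF,19:NB,76:NE,81:NC]
Op 10: add NG@90 -> ring=[4:ND,17:NF,19:NB,76:NE,81:NC,90:NG]
Op 11: route key 98: none >= 98, wrap to smallest pos 4 -> ND
Op 12: add NH@54 -> ring=[4:ND,17:NF,19:NB,54:NH,76:NE,81:NC,90:NG]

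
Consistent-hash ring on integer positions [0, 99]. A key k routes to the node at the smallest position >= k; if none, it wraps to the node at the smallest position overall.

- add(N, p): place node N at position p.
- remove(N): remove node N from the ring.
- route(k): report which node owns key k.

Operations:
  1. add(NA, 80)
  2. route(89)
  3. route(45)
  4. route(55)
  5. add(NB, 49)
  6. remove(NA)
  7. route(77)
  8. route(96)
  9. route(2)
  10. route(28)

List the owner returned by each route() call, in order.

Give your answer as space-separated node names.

Op 1: add NA@80 -> ring=[80:NA]
Op 2: route key 89: none >= 89, wrap to smallest pos 80 -> NA
Op 3: route key 45: smallest pos >= 45 is 80 -> NA
Op 4: route key 55: smallest pos >= 55 is 80 -> NA
Op 5: add NB@49 -> ring=[49:NB,80:NA]
Op 6: remove NA -> ring=[49:NB]
Op 7: route key 77: none >= 77, wrap to smallest pos 49 -> NB
Op 8: route key 96: none >= 96, wrap to smallest pos 49 -> NB
Op 9: route key 2: smallest pos >= 2 is 49 -> NB
Op 10: route key 28: smallest pos >= 28 is 49 -> NB

Answer: NA NA NA NB NB NB NB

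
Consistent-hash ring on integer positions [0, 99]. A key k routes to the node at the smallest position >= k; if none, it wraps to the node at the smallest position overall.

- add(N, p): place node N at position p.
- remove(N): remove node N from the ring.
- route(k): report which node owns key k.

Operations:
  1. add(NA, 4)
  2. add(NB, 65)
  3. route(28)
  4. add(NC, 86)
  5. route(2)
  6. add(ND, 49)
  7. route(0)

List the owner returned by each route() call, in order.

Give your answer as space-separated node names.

Answer: NB NA NA

Derivation:
Op 1: add NA@4 -> ring=[4:NA]
Op 2: add NB@65 -> ring=[4:NA,65:NB]
Op 3: route key 28: smallest pos >= 28 is 65 -> NB
Op 4: add NC@86 -> ring=[4:NA,65:NB,86:NC]
Op 5: route key 2: smallest pos >= 2 is 4 -> NA
Op 6: add ND@49 -> ring=[4:NA,49:ND,65:NB,86:NC]
Op 7: route key 0: smallest pos >= 0 is 4 -> NA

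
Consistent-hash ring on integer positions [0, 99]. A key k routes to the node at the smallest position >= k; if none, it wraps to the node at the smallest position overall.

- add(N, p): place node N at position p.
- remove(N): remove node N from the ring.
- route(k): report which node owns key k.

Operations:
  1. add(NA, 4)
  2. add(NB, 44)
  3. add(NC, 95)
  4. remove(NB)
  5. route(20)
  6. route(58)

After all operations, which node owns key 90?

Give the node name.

Op 1: add NA@4 -> ring=[4:NA]
Op 2: add NB@44 -> ring=[4:NA,44:NB]
Op 3: add NC@95 -> ring=[4:NA,44:NB,95:NC]
Op 4: remove NB -> ring=[4:NA,95:NC]
Op 5: route key 20: smallest pos >= 20 is 95 -> NC
Op 6: route key 58: smallest pos >= 58 is 95 -> NC
Final route key 90: smallest pos >= 90 is 95 -> NC

Answer: NC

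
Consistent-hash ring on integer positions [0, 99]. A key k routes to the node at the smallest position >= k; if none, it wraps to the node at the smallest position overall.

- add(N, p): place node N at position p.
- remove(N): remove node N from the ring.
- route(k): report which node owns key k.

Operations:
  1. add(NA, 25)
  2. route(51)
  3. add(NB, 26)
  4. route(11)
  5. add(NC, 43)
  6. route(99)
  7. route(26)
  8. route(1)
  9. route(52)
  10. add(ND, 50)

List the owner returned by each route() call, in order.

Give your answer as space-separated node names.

Answer: NA NA NA NB NA NA

Derivation:
Op 1: add NA@25 -> ring=[25:NA]
Op 2: route key 51: none >= 51, wrap to smallest pos 25 -> NA
Op 3: add NB@26 -> ring=[25:NA,26:NB]
Op 4: route key 11: smallest pos >= 11 is 25 -> NA
Op 5: add NC@43 -> ring=[25:NA,26:NB,43:NC]
Op 6: route key 99: none >= 99, wrap to smallest pos 25 -> NA
Op 7: route key 26: smallest pos >= 26 is 26 -> NB
Op 8: route key 1: smallest pos >= 1 is 25 -> NA
Op 9: route key 52: none >= 52, wrap to smallest pos 25 -> NA
Op 10: add ND@50 -> ring=[25:NA,26:NB,43:NC,50:ND]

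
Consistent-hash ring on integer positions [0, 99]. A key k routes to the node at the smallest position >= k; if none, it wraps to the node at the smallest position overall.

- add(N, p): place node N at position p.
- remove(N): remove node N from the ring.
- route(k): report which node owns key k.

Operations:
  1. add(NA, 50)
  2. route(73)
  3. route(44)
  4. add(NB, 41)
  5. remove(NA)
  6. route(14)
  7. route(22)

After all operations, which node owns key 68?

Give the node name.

Op 1: add NA@50 -> ring=[50:NA]
Op 2: route key 73: none >= 73, wrap to smallest pos 50 -> NA
Op 3: route key 44: smallest pos >= 44 is 50 -> NA
Op 4: add NB@41 -> ring=[41:NB,50:NA]
Op 5: remove NA -> ring=[41:NB]
Op 6: route key 14: smallest pos >= 14 is 41 -> NB
Op 7: route key 22: smallest pos >= 22 is 41 -> NB
Final route key 68: none >= 68, wrap to smallest pos 41 -> NB

Answer: NB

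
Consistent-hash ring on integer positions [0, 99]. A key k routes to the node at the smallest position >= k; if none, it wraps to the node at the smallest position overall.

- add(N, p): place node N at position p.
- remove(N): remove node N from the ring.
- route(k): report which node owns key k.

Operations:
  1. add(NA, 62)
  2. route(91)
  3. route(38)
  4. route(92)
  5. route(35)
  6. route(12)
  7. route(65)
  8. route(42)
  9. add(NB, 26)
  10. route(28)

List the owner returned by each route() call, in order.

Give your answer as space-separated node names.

Answer: NA NA NA NA NA NA NA NA

Derivation:
Op 1: add NA@62 -> ring=[62:NA]
Op 2: route key 91: none >= 91, wrap to smallest pos 62 -> NA
Op 3: route key 38: smallest pos >= 38 is 62 -> NA
Op 4: route key 92: none >= 92, wrap to smallest pos 62 -> NA
Op 5: route key 35: smallest pos >= 35 is 62 -> NA
Op 6: route key 12: smallest pos >= 12 is 62 -> NA
Op 7: route key 65: none >= 65, wrap to smallest pos 62 -> NA
Op 8: route key 42: smallest pos >= 42 is 62 -> NA
Op 9: add NB@26 -> ring=[26:NB,62:NA]
Op 10: route key 28: smallest pos >= 28 is 62 -> NA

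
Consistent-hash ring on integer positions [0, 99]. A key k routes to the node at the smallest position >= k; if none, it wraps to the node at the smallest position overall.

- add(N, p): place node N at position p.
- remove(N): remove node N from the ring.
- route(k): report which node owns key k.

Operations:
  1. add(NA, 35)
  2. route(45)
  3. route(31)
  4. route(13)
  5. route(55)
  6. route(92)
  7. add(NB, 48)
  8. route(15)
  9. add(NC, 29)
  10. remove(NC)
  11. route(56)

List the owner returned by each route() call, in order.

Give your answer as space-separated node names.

Answer: NA NA NA NA NA NA NA

Derivation:
Op 1: add NA@35 -> ring=[35:NA]
Op 2: route key 45: none >= 45, wrap to smallest pos 35 -> NA
Op 3: route key 31: smallest pos >= 31 is 35 -> NA
Op 4: route key 13: smallest pos >= 13 is 35 -> NA
Op 5: route key 55: none >= 55, wrap to smallest pos 35 -> NA
Op 6: route key 92: none >= 92, wrap to smallest pos 35 -> NA
Op 7: add NB@48 -> ring=[35:NA,48:NB]
Op 8: route key 15: smallest pos >= 15 is 35 -> NA
Op 9: add NC@29 -> ring=[29:NC,35:NA,48:NB]
Op 10: remove NC -> ring=[35:NA,48:NB]
Op 11: route key 56: none >= 56, wrap to smallest pos 35 -> NA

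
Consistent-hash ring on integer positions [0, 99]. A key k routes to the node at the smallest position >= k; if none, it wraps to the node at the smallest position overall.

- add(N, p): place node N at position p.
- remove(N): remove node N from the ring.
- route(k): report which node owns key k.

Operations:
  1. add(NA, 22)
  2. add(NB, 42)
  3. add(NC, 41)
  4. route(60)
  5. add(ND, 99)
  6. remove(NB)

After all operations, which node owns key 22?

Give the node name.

Answer: NA

Derivation:
Op 1: add NA@22 -> ring=[22:NA]
Op 2: add NB@42 -> ring=[22:NA,42:NB]
Op 3: add NC@41 -> ring=[22:NA,41:NC,42:NB]
Op 4: route key 60: none >= 60, wrap to smallest pos 22 -> NA
Op 5: add ND@99 -> ring=[22:NA,41:NC,42:NB,99:ND]
Op 6: remove NB -> ring=[22:NA,41:NC,99:ND]
Final route key 22: smallest pos >= 22 is 22 -> NA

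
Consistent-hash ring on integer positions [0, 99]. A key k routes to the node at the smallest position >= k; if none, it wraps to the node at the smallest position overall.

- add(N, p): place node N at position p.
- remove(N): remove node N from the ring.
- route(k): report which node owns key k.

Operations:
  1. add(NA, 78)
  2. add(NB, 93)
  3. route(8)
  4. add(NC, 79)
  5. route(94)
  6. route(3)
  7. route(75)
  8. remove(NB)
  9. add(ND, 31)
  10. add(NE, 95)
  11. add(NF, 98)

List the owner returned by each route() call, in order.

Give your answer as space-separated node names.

Op 1: add NA@78 -> ring=[78:NA]
Op 2: add NB@93 -> ring=[78:NA,93:NB]
Op 3: route key 8: smallest pos >= 8 is 78 -> NA
Op 4: add NC@79 -> ring=[78:NA,79:NC,93:NB]
Op 5: route key 94: none >= 94, wrap to smallest pos 78 -> NA
Op 6: route key 3: smallest pos >= 3 is 78 -> NA
Op 7: route key 75: smallest pos >= 75 is 78 -> NA
Op 8: remove NB -> ring=[78:NA,79:NC]
Op 9: add ND@31 -> ring=[31:ND,78:NA,79:NC]
Op 10: add NE@95 -> ring=[31:ND,78:NA,79:NC,95:NE]
Op 11: add NF@98 -> ring=[31:ND,78:NA,79:NC,95:NE,98:NF]

Answer: NA NA NA NA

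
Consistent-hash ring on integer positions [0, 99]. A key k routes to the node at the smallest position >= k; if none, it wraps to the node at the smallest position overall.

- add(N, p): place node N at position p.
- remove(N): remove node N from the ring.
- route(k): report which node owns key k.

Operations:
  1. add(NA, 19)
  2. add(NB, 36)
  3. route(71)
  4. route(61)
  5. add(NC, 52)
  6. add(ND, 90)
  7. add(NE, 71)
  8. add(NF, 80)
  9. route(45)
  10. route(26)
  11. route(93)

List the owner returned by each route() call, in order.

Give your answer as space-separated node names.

Op 1: add NA@19 -> ring=[19:NA]
Op 2: add NB@36 -> ring=[19:NA,36:NB]
Op 3: route key 71: none >= 71, wrap to smallest pos 19 -> NA
Op 4: route key 61: none >= 61, wrap to smallest pos 19 -> NA
Op 5: add NC@52 -> ring=[19:NA,36:NB,52:NC]
Op 6: add ND@90 -> ring=[19:NA,36:NB,52:NC,90:ND]
Op 7: add NE@71 -> ring=[19:NA,36:NB,52:NC,71:NE,90:ND]
Op 8: add NF@80 -> ring=[19:NA,36:NB,52:NC,71:NE,80:NF,90:ND]
Op 9: route key 45: smallest pos >= 45 is 52 -> NC
Op 10: route key 26: smallest pos >= 26 is 36 -> NB
Op 11: route key 93: none >= 93, wrap to smallest pos 19 -> NA

Answer: NA NA NC NB NA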